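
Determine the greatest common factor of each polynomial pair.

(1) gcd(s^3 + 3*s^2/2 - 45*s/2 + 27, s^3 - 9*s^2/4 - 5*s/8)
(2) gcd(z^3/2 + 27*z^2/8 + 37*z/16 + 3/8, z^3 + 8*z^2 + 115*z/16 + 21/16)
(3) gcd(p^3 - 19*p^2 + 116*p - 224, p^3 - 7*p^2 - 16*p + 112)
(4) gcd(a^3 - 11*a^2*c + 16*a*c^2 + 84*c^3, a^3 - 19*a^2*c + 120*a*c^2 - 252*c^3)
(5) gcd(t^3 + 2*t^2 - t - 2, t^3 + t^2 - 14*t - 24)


(1) = 1
(2) = gcd((z/2 + 1/4)*(z + 1/4)*(z + 6), (z + 1/4)*(z + 3/4)*(z + 7)) = z + 1/4
(3) = gcd((p - 8)*(p - 7)*(p - 4), (p - 7)*(p - 4)*(p + 4)) = p^2 - 11*p + 28
(4) = a^2 - 13*a*c + 42*c^2
(5) = t + 2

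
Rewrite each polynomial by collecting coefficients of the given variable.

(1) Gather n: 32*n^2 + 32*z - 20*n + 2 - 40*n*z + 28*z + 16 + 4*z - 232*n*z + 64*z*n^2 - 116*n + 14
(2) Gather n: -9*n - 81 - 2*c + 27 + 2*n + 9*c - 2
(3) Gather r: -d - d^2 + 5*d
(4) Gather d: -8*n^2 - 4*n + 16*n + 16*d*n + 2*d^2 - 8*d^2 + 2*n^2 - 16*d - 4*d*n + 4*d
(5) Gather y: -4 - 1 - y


(1) = n^2*(64*z + 32) + n*(-272*z - 136) + 64*z + 32
(2) = 7*c - 7*n - 56
(3) = -d^2 + 4*d
(4) = -6*d^2 + d*(12*n - 12) - 6*n^2 + 12*n
(5) = -y - 5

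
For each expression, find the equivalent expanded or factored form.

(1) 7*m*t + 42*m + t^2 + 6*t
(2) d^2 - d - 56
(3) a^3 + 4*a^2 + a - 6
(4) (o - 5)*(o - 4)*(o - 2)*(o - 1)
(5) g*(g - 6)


(1) = (7*m + t)*(t + 6)
(2) = (d - 8)*(d + 7)
(3) = (a - 1)*(a + 2)*(a + 3)
(4) = o^4 - 12*o^3 + 49*o^2 - 78*o + 40
(5) = g^2 - 6*g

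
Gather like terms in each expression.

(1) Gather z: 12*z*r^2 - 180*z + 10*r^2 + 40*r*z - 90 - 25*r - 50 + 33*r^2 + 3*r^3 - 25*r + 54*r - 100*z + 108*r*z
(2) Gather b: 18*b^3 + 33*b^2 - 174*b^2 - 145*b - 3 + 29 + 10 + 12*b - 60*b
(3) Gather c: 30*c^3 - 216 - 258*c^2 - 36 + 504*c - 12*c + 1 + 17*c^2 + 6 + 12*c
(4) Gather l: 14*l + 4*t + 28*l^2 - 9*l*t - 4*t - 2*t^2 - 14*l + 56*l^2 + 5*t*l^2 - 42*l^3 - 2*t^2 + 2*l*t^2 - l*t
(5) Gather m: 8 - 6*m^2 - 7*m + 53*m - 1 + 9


(1) = 3*r^3 + 43*r^2 + 4*r + z*(12*r^2 + 148*r - 280) - 140
(2) = 18*b^3 - 141*b^2 - 193*b + 36
(3) = 30*c^3 - 241*c^2 + 504*c - 245
(4) = -42*l^3 + l^2*(5*t + 84) + l*(2*t^2 - 10*t) - 4*t^2
(5) = -6*m^2 + 46*m + 16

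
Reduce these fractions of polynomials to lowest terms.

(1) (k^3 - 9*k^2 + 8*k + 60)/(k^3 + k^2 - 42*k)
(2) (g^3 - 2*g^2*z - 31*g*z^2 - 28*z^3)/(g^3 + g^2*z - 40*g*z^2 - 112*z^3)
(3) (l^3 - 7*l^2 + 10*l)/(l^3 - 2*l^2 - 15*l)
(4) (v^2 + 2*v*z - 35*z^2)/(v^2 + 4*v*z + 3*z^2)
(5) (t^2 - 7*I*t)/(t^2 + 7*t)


(1) = (k^2 - 3*k - 10)/(k^2 + 7*k)
(2) = (g + z)/(g + 4*z)
(3) = (l - 2)/(l + 3)
(4) = (v^2 + 2*v*z - 35*z^2)/(v^2 + 4*v*z + 3*z^2)
(5) = (t - 7*I)/(t + 7)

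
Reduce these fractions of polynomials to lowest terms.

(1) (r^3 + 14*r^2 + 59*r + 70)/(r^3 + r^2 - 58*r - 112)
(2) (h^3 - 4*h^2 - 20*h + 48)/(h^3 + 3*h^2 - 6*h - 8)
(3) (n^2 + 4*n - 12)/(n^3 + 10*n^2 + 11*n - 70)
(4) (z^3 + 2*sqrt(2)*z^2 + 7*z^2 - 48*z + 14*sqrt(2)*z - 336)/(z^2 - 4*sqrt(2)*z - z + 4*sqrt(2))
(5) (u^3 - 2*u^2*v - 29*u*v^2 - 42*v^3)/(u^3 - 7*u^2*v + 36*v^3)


(1) = (r + 5)/(r - 8)
(2) = (h - 6)/(h + 1)
(3) = (n + 6)/(n^2 + 12*n + 35)
(4) = (z^2 + z*(7 + 6*sqrt(2)) + 42*sqrt(2))/(z - 1)
(5) = (u^2 - 4*u*v - 21*v^2)/(u^2 - 9*u*v + 18*v^2)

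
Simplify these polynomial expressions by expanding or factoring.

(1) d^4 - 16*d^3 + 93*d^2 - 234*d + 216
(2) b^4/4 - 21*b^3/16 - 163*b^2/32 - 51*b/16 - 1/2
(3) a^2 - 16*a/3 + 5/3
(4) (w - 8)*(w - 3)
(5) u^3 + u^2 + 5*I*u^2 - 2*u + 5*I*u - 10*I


(1) = (d - 6)*(d - 4)*(d - 3)^2
(2) = (b/4 + 1/2)*(b - 8)*(b + 1/4)*(b + 1/2)
(3) = (a - 5)*(a - 1/3)
(4) = w^2 - 11*w + 24
(5) = (u - 1)*(u + 2)*(u + 5*I)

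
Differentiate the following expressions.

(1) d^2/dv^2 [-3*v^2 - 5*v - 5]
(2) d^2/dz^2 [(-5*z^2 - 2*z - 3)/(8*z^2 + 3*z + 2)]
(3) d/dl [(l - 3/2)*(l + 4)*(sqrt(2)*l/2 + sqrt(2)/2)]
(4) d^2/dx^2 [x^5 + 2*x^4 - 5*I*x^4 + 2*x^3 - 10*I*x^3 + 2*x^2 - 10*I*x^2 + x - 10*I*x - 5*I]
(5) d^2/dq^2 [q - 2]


(1) = -6
(2) = 2*(-8*z^3 - 336*z^2 - 120*z + 13)/(512*z^6 + 576*z^5 + 600*z^4 + 315*z^3 + 150*z^2 + 36*z + 8)
(3) = sqrt(2)*(6*l^2 + 14*l - 7)/4
(4) = 20*x^3 + x^2*(24 - 60*I) + x*(12 - 60*I) + 4 - 20*I
(5) = 0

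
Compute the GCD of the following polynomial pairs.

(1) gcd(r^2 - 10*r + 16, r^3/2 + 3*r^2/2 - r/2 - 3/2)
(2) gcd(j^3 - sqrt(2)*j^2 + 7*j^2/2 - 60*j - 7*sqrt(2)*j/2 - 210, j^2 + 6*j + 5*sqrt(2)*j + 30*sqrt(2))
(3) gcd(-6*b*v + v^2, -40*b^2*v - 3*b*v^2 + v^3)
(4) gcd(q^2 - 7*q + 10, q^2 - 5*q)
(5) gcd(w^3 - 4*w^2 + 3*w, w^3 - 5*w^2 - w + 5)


(1) = gcd((r - 8)*(r - 2), (r/2 + 1/2)*(r - 1)*(r + 3)) = 1
(2) = j + 5*sqrt(2)
(3) = v
(4) = q - 5
(5) = w - 1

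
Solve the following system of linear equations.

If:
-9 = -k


Then:
k = 9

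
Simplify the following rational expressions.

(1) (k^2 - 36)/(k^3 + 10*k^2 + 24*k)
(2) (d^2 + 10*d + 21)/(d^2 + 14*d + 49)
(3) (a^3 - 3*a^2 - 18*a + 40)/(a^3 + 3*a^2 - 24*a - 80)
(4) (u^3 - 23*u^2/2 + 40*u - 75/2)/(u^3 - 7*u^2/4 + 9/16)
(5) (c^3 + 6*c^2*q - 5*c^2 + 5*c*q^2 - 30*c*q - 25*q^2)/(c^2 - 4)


(1) = (k - 6)/(k^2 + 4*k)
(2) = (d + 3)/(d + 7)
(3) = (a - 2)/(a + 4)
(4) = (8*u^2 - 80*u + 200)/(8*u^2 - 2*u - 3)
(5) = (c^3 + 6*c^2*q - 5*c^2 + 5*c*q^2 - 30*c*q - 25*q^2)/(c^2 - 4)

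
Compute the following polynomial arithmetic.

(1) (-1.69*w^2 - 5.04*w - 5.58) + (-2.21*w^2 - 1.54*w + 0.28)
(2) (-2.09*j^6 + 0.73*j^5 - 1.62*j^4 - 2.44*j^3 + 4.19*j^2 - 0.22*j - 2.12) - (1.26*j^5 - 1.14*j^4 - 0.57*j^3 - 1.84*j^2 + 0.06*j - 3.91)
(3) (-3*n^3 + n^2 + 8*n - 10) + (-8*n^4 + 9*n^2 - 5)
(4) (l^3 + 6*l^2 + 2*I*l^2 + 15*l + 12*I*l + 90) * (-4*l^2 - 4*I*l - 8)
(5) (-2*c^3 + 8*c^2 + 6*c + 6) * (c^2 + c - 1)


(1) = -3.9*w^2 - 6.58*w - 5.3
(2) = -2.09*j^6 - 0.53*j^5 - 0.48*j^4 - 1.87*j^3 + 6.03*j^2 - 0.28*j + 1.79
(3) = -8*n^4 - 3*n^3 + 10*n^2 + 8*n - 15
(4) = -4*l^5 - 24*l^4 - 12*I*l^4 - 60*l^3 - 72*I*l^3 - 360*l^2 - 76*I*l^2 - 120*l - 456*I*l - 720
(5) = -2*c^5 + 6*c^4 + 16*c^3 + 4*c^2 - 6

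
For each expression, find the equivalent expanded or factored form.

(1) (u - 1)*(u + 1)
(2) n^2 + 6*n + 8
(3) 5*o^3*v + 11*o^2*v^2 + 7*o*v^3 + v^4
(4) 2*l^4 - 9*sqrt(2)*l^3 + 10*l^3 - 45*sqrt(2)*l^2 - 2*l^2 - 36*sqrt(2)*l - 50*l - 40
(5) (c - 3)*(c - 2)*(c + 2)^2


(1) = u^2 - 1
(2) = (n + 2)*(n + 4)
(3) = v*(o + v)^2*(5*o + v)
(4) = (l + 4)*(l - 5*sqrt(2))*(sqrt(2)*l + 1)*(sqrt(2)*l + sqrt(2))
(5) = c^4 - c^3 - 10*c^2 + 4*c + 24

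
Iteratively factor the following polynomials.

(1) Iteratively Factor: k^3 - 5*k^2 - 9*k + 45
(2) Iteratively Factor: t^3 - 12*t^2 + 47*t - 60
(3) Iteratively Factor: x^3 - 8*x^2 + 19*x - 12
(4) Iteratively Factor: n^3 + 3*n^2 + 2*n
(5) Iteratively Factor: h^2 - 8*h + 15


(1) = (k + 3)*(k^2 - 8*k + 15) = (k - 3)*(k + 3)*(k - 5)
(2) = (t - 3)*(t^2 - 9*t + 20) = (t - 4)*(t - 3)*(t - 5)
(3) = (x - 3)*(x^2 - 5*x + 4) = (x - 3)*(x - 1)*(x - 4)
(4) = (n + 2)*(n^2 + n) = n*(n + 2)*(n + 1)
(5) = (h - 5)*(h - 3)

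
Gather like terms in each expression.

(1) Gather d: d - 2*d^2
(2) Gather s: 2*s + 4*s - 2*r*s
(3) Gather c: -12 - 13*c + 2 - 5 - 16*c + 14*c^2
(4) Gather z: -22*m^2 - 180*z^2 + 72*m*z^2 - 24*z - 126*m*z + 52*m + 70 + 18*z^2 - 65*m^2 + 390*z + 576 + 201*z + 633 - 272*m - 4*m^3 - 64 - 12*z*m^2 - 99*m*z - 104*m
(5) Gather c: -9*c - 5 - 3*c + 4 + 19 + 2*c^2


(1) = -2*d^2 + d
(2) = s*(6 - 2*r)
(3) = 14*c^2 - 29*c - 15
(4) = -4*m^3 - 87*m^2 - 324*m + z^2*(72*m - 162) + z*(-12*m^2 - 225*m + 567) + 1215
(5) = 2*c^2 - 12*c + 18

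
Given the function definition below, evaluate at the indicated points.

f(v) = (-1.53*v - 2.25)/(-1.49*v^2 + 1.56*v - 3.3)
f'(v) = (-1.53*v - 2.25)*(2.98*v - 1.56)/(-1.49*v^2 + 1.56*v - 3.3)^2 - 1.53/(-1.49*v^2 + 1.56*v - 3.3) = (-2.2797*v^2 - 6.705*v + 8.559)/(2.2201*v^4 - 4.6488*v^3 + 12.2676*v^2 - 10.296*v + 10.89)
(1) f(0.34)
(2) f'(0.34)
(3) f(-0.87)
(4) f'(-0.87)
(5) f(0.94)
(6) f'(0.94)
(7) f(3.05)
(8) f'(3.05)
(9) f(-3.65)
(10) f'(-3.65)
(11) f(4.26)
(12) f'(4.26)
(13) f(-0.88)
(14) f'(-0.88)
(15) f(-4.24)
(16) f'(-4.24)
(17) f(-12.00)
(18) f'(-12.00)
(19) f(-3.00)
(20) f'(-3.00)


(1) = 0.94
(2) = 0.70
(3) = 0.16
(4) = 0.38
(5) = 1.17
(6) = 0.02
(7) = 0.56
(8) = -0.22
(9) = -0.12
(10) = 0.00
(11) = 0.37
(12) = -0.11
(13) = 0.16
(14) = 0.37
(15) = -0.12
(16) = -0.00
(17) = -0.07
(18) = -0.00
(19) = -0.11
(20) = 0.02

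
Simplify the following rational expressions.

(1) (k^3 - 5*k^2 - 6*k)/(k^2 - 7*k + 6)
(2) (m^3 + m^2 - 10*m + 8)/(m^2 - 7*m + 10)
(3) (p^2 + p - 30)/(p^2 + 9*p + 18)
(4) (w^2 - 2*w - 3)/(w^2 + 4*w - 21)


(1) = (k^2 + k)/(k - 1)
(2) = (m^2 + 3*m - 4)/(m - 5)
(3) = (p - 5)/(p + 3)
(4) = (w + 1)/(w + 7)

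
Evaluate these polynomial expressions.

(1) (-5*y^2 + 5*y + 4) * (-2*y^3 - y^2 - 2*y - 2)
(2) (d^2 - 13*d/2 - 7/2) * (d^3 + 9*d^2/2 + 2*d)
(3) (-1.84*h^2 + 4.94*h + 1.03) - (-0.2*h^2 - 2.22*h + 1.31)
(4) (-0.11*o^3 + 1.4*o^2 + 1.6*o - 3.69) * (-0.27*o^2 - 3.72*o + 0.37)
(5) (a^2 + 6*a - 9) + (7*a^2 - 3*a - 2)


(1) = 10*y^5 - 5*y^4 - 3*y^3 - 4*y^2 - 18*y - 8
(2) = d^5 - 2*d^4 - 123*d^3/4 - 115*d^2/4 - 7*d
(3) = -1.64*h^2 + 7.16*h - 0.28
(4) = 0.0297*o^5 + 0.0312*o^4 - 5.6807*o^3 - 4.4377*o^2 + 14.3188*o - 1.3653
(5) = 8*a^2 + 3*a - 11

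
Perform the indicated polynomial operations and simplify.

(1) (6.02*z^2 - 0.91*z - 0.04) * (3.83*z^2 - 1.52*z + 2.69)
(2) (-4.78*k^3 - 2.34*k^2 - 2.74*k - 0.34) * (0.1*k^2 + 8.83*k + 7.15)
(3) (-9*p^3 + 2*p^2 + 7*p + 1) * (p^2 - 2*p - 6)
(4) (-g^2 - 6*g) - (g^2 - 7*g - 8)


(1) = 23.0566*z^4 - 12.6357*z^3 + 17.4238*z^2 - 2.3871*z - 0.1076
(2) = -0.478*k^5 - 42.4414*k^4 - 55.1132*k^3 - 40.9592*k^2 - 22.5932*k - 2.431
(3) = -9*p^5 + 20*p^4 + 57*p^3 - 25*p^2 - 44*p - 6
(4) = -2*g^2 + g + 8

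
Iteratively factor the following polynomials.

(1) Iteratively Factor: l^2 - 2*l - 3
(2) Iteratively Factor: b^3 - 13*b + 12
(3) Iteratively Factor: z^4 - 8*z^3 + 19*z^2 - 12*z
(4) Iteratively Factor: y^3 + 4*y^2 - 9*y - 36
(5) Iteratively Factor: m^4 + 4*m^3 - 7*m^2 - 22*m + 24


(1) = (l + 1)*(l - 3)
(2) = (b - 1)*(b^2 + b - 12) = (b - 3)*(b - 1)*(b + 4)
(3) = (z - 4)*(z^3 - 4*z^2 + 3*z) = z*(z - 4)*(z^2 - 4*z + 3) = z*(z - 4)*(z - 1)*(z - 3)
(4) = (y + 4)*(y^2 - 9) = (y - 3)*(y + 4)*(y + 3)
(5) = (m + 4)*(m^3 - 7*m + 6) = (m - 1)*(m + 4)*(m^2 + m - 6) = (m - 1)*(m + 3)*(m + 4)*(m - 2)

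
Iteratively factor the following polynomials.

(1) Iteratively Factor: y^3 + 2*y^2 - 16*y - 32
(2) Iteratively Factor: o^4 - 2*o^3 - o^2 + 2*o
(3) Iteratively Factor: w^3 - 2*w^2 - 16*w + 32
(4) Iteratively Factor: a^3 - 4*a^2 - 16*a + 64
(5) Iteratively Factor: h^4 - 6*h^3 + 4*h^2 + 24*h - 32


(1) = (y + 2)*(y^2 - 16) = (y + 2)*(y + 4)*(y - 4)
(2) = (o + 1)*(o^3 - 3*o^2 + 2*o) = (o - 1)*(o + 1)*(o^2 - 2*o) = (o - 2)*(o - 1)*(o + 1)*(o)
(3) = (w - 4)*(w^2 + 2*w - 8) = (w - 4)*(w - 2)*(w + 4)
(4) = (a + 4)*(a^2 - 8*a + 16) = (a - 4)*(a + 4)*(a - 4)
(5) = (h - 2)*(h^3 - 4*h^2 - 4*h + 16) = (h - 4)*(h - 2)*(h^2 - 4) = (h - 4)*(h - 2)*(h + 2)*(h - 2)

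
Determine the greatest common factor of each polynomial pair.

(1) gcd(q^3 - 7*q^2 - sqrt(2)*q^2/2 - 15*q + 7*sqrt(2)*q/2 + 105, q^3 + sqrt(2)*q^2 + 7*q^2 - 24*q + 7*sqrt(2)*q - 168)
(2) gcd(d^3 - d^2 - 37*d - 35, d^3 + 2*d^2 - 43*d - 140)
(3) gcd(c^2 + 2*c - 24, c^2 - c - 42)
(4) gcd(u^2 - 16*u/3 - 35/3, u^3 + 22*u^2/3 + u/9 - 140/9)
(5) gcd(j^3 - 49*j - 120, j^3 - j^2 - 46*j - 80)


(1) = gcd((q - 7)*(q - 3*sqrt(2))*(q + 5*sqrt(2)/2), (q + 7)*(q - 3*sqrt(2))*(q + 4*sqrt(2))) = q - 3*sqrt(2)
(2) = d^2 - 2*d - 35
(3) = gcd((c - 4)*(c + 6), (c - 7)*(c + 6)) = c + 6
(4) = gcd((u - 7)*(u + 5/3), (u - 4/3)*(u + 5/3)*(u + 7)) = u + 5/3
(5) = j^2 - 3*j - 40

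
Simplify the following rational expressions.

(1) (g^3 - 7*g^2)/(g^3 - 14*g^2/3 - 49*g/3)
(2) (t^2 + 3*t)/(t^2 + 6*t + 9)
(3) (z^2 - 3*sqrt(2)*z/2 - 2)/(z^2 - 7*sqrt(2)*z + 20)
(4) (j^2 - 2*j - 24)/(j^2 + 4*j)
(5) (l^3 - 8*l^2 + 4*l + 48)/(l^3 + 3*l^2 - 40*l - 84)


(1) = 3*g/(3*g + 7)
(2) = t/(t + 3)
(3) = (2*z + sqrt(2))/(2*z - 10*sqrt(2))
(4) = (j - 6)/j
(5) = (l - 4)/(l + 7)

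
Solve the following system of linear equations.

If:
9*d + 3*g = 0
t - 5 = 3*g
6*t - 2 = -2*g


Then:
d = 7/15
g = -7/5
t = 4/5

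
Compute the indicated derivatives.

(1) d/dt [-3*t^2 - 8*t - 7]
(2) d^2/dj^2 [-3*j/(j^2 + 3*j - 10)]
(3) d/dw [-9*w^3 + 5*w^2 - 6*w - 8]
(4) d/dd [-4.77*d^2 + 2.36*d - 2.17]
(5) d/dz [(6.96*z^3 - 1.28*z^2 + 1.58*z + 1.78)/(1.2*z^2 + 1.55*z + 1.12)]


(1) = -6*t - 8
(2) = 6*(-j*(2*j + 3)^2 + 3*(j + 1)*(j^2 + 3*j - 10))/(j^2 + 3*j - 10)^3
(3) = -27*w^2 + 10*w - 6
(4) = 2.36 - 9.54*d
(5) = (8.352*z^4 + 21.576*z^3 + 19.5056*z^2 - 7.1392*z - 0.9894)/(1.44*z^4 + 3.72*z^3 + 5.0905*z^2 + 3.472*z + 1.2544)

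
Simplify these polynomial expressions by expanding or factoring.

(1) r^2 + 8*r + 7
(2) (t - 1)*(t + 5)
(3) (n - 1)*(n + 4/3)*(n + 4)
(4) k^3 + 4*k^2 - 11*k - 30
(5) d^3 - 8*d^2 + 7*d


(1) = (r + 1)*(r + 7)
(2) = t^2 + 4*t - 5
(3) = n^3 + 13*n^2/3 - 16/3
(4) = (k - 3)*(k + 2)*(k + 5)
(5) = d*(d - 7)*(d - 1)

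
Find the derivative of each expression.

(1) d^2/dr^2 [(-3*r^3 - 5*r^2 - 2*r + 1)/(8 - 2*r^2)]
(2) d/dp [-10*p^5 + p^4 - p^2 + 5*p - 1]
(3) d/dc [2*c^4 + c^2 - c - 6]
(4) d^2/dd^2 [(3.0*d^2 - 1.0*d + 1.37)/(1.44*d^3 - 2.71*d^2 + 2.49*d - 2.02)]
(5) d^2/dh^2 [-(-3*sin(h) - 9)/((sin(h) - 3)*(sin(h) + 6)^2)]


(1) = (14*r^3 + 57*r^2 + 168*r + 76)/(r^6 - 12*r^4 + 48*r^2 - 64)
(2) = -50*p^4 + 4*p^3 - 2*p + 5
(3) = 8*c^3 + 2*c - 1
(4) = (12.4416*d^6 - 12.4416*d^5 - 7.036416*d^4 + 69.599392*d^3 - 43.599066*d^2 + 1.287798*d + 16.411766)/(2.985984*d^9 - 16.858368*d^8 + 47.216304*d^7 - 90.770383*d^6 + 128.941947*d^5 - 138.369531*d^4 + 114.850125*d^3 - 70.746258*d^2 + 30.480588*d - 8.242408)
(5) = 6*(-2*sin(h)^5 - 3*sin(h)^4 - 78*sin(h)^3 - 99*sin(h)^2 - 81*sin(h) + 81)/((sin(h) - 3)^3*(sin(h) + 6)^4)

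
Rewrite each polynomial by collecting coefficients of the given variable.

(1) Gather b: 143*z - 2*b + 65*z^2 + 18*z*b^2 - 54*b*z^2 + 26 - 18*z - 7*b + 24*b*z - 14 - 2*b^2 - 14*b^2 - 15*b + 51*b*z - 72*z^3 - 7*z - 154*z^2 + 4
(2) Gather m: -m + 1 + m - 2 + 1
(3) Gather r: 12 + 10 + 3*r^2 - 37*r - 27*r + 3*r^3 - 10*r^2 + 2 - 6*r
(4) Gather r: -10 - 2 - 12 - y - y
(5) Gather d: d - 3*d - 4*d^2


(1) = b^2*(18*z - 16) + b*(-54*z^2 + 75*z - 24) - 72*z^3 - 89*z^2 + 118*z + 16
(2) = 0
(3) = 3*r^3 - 7*r^2 - 70*r + 24
(4) = -2*y - 24
(5) = -4*d^2 - 2*d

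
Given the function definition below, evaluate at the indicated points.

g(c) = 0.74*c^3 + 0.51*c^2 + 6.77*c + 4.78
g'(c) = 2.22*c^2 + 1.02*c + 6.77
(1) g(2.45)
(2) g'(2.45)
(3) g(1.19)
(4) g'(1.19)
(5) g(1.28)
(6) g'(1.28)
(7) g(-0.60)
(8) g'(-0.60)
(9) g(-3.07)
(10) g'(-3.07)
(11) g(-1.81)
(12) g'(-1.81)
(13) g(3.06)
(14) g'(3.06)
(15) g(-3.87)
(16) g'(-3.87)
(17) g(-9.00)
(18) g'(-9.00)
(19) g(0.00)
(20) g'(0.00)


(1) = 35.31
(2) = 22.59
(3) = 14.81
(4) = 11.13
(5) = 15.83
(6) = 11.71
(7) = 0.74
(8) = 6.96
(9) = -32.61
(10) = 24.56
(11) = -10.19
(12) = 12.20
(13) = 51.47
(14) = 30.68
(15) = -56.67
(16) = 36.07
(17) = -554.30
(18) = 177.41
(19) = 4.78
(20) = 6.77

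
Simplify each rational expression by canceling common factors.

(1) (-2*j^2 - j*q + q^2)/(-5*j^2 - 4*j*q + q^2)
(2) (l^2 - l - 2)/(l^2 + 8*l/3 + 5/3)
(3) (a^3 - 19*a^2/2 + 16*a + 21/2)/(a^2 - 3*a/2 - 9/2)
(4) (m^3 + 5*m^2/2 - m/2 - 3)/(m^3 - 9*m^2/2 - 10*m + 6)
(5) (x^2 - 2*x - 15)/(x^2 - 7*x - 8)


(1) = (-2*j + q)/(-5*j + q)
(2) = (3*l - 6)/(3*l + 5)
(3) = (2*a^2 - 13*a - 7)/(2*a + 3)
(4) = (2*m^2 + m - 3)/(2*m^2 - 13*m + 6)
(5) = (x^2 - 2*x - 15)/(x^2 - 7*x - 8)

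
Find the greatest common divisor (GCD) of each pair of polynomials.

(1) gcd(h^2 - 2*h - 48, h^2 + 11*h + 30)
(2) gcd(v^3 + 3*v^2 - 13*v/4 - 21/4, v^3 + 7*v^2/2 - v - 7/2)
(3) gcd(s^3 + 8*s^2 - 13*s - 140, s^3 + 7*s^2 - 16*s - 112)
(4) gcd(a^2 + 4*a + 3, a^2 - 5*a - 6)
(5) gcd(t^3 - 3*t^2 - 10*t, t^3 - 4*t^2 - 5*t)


(1) = h + 6
(2) = gcd((v - 3/2)*(v + 1)*(v + 7/2), (v - 1)*(v + 1)*(v + 7/2)) = v^2 + 9*v/2 + 7/2
(3) = gcd((s - 4)*(s + 5)*(s + 7), (s - 4)*(s + 4)*(s + 7)) = s^2 + 3*s - 28
(4) = a + 1
(5) = gcd(t*(t - 5)*(t + 2), t*(t - 5)*(t + 1)) = t^2 - 5*t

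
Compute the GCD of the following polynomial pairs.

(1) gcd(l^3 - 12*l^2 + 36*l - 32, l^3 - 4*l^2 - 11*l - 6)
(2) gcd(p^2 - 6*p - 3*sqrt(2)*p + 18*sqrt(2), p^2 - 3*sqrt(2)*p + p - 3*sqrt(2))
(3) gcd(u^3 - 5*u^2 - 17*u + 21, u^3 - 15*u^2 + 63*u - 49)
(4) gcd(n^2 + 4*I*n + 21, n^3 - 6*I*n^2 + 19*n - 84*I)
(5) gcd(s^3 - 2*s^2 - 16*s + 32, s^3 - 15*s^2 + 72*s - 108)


(1) = gcd((l - 8)*(l - 2)^2, (l - 6)*(l + 1)^2) = 1
(2) = gcd((p - 6)*(p - 3*sqrt(2)), (p + 1)*(p - 3*sqrt(2))) = p - 3*sqrt(2)
(3) = u^2 - 8*u + 7
(4) = n - 3*I
(5) = gcd((s - 4)*(s - 2)*(s + 4), (s - 6)^2*(s - 3)) = 1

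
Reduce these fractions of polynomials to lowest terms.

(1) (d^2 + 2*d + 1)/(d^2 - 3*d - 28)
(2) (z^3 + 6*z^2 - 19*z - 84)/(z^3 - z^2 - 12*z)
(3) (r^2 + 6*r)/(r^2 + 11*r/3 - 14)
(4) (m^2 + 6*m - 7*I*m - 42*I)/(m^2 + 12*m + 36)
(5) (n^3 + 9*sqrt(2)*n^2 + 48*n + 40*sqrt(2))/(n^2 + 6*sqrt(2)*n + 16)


(1) = (d^2 + 2*d + 1)/(d^2 - 3*d - 28)
(2) = (z + 7)/z
(3) = 3*r/(3*r - 7)
(4) = (m - 7*I)/(m + 6)
(5) = (n^2 + 7*sqrt(2)*n + 20)/(n + 4*sqrt(2))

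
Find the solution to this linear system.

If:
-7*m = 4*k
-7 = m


Then:
k = 49/4
m = -7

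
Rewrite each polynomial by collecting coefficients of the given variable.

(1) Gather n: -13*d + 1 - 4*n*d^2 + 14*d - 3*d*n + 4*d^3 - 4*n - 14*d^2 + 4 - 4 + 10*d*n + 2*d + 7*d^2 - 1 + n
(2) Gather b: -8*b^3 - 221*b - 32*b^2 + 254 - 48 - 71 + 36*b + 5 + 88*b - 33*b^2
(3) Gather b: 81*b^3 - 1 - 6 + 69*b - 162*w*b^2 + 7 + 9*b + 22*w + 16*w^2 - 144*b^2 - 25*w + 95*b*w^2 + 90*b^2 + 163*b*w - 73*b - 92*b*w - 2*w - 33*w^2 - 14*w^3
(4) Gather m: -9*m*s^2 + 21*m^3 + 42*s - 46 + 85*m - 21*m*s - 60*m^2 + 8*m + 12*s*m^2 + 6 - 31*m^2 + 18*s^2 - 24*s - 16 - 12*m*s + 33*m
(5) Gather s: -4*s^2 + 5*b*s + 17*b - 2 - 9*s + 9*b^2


(1) = 4*d^3 - 7*d^2 + 3*d + n*(-4*d^2 + 7*d - 3)
(2) = -8*b^3 - 65*b^2 - 97*b + 140
(3) = 81*b^3 + b^2*(-162*w - 54) + b*(95*w^2 + 71*w + 5) - 14*w^3 - 17*w^2 - 5*w
(4) = 21*m^3 + m^2*(12*s - 91) + m*(-9*s^2 - 33*s + 126) + 18*s^2 + 18*s - 56
(5) = 9*b^2 + 17*b - 4*s^2 + s*(5*b - 9) - 2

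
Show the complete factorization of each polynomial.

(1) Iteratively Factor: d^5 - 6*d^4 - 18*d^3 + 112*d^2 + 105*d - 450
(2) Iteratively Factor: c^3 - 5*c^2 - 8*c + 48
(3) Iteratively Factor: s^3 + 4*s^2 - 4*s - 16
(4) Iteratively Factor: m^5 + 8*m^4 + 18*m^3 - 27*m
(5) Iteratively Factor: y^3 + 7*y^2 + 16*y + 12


(1) = (d - 2)*(d^4 - 4*d^3 - 26*d^2 + 60*d + 225) = (d - 5)*(d - 2)*(d^3 + d^2 - 21*d - 45) = (d - 5)^2*(d - 2)*(d^2 + 6*d + 9) = (d - 5)^2*(d - 2)*(d + 3)*(d + 3)
(2) = (c - 4)*(c^2 - c - 12) = (c - 4)*(c + 3)*(c - 4)
(3) = (s - 2)*(s^2 + 6*s + 8) = (s - 2)*(s + 2)*(s + 4)
(4) = (m + 3)*(m^4 + 5*m^3 + 3*m^2 - 9*m) = (m + 3)^2*(m^3 + 2*m^2 - 3*m) = (m + 3)^3*(m^2 - m) = (m - 1)*(m + 3)^3*(m)
(5) = (y + 2)*(y^2 + 5*y + 6) = (y + 2)*(y + 3)*(y + 2)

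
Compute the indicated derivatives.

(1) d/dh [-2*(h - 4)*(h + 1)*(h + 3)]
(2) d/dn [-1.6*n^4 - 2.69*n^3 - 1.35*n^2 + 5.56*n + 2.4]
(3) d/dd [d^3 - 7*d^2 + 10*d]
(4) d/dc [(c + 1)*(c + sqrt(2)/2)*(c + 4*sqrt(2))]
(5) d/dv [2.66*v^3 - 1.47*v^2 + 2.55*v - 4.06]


(1) = 26 - 6*h^2
(2) = -6.4*n^3 - 8.07*n^2 - 2.7*n + 5.56
(3) = 3*d^2 - 14*d + 10
(4) = 3*c^2 + 2*c + 9*sqrt(2)*c + 4 + 9*sqrt(2)/2
(5) = 7.98*v^2 - 2.94*v + 2.55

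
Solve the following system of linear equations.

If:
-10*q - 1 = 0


Then:
q = -1/10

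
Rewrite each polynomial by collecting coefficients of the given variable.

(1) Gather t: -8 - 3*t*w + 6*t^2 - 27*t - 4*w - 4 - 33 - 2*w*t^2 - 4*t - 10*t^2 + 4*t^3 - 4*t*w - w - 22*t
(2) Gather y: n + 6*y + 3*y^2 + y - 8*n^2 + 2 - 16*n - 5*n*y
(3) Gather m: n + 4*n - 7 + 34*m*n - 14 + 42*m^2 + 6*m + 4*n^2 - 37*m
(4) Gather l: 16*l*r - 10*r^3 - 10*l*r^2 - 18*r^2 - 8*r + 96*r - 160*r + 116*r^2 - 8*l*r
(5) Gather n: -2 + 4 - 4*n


(1) = 4*t^3 + t^2*(-2*w - 4) + t*(-7*w - 53) - 5*w - 45
(2) = -8*n^2 - 15*n + 3*y^2 + y*(7 - 5*n) + 2
(3) = 42*m^2 + m*(34*n - 31) + 4*n^2 + 5*n - 21
(4) = l*(-10*r^2 + 8*r) - 10*r^3 + 98*r^2 - 72*r
(5) = 2 - 4*n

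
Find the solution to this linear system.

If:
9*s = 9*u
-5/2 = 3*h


Then:
h = -5/6
s = u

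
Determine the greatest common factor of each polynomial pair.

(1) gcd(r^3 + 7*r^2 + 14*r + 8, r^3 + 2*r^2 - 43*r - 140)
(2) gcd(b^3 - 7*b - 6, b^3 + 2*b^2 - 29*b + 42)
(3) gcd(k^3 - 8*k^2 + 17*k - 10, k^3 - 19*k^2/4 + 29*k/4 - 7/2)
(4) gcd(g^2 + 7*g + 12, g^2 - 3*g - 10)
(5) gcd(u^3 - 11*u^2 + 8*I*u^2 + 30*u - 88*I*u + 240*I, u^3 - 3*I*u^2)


(1) = gcd((r + 1)*(r + 2)*(r + 4), (r - 7)*(r + 4)*(r + 5)) = r + 4
(2) = gcd((b - 3)*(b + 1)*(b + 2), (b - 3)*(b - 2)*(b + 7)) = b - 3
(3) = k^2 - 3*k + 2
(4) = 1
(5) = gcd((u - 6)*(u - 5)*(u + 8*I), u^2*(u - 3*I)) = 1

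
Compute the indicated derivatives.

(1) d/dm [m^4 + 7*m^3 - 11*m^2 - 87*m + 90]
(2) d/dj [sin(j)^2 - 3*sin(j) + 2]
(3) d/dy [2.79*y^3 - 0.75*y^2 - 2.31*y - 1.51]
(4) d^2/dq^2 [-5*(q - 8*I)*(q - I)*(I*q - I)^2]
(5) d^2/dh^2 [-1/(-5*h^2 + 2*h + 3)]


(1) = 4*m^3 + 21*m^2 - 22*m - 87
(2) = (2*sin(j) - 3)*cos(j)
(3) = 8.37*y^2 - 1.5*y - 2.31
(4) = 60*q^2 + q*(-60 - 270*I) - 70 + 180*I
(5) = 2*(25*h^2 - 10*h - 4*(5*h - 1)^2 - 15)/(-5*h^2 + 2*h + 3)^3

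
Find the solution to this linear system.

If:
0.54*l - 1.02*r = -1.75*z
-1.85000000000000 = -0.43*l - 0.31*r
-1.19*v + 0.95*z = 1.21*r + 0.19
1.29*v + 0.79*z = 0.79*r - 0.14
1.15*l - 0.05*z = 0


Then:
No Solution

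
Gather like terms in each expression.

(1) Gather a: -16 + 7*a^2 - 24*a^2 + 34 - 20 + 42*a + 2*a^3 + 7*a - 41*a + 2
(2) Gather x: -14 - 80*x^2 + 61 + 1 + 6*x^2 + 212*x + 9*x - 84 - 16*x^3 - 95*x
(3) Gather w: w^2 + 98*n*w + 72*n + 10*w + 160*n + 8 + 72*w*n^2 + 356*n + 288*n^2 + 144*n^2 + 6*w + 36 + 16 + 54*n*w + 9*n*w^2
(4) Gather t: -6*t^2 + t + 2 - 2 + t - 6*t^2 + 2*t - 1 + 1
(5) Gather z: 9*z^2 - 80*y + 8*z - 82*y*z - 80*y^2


(1) = 2*a^3 - 17*a^2 + 8*a
(2) = -16*x^3 - 74*x^2 + 126*x - 36
(3) = 432*n^2 + 588*n + w^2*(9*n + 1) + w*(72*n^2 + 152*n + 16) + 60
(4) = -12*t^2 + 4*t
(5) = -80*y^2 - 80*y + 9*z^2 + z*(8 - 82*y)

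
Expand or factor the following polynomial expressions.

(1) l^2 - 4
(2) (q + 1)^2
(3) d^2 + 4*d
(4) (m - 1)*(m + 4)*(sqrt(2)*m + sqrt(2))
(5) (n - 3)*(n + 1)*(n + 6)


(1) = (l - 2)*(l + 2)
(2) = q^2 + 2*q + 1
(3) = d*(d + 4)
(4) = sqrt(2)*m^3 + 4*sqrt(2)*m^2 - sqrt(2)*m - 4*sqrt(2)
(5) = n^3 + 4*n^2 - 15*n - 18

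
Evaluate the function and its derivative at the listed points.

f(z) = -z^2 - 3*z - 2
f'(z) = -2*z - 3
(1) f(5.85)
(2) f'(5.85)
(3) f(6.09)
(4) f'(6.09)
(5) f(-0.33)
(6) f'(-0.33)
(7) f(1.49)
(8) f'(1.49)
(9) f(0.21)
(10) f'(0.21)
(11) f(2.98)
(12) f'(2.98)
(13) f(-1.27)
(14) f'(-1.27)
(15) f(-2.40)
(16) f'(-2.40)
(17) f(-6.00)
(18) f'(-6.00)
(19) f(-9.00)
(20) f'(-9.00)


(1) = -53.77
(2) = -14.70
(3) = -57.36
(4) = -15.18
(5) = -1.12
(6) = -2.34
(7) = -8.69
(8) = -5.98
(9) = -2.67
(10) = -3.42
(11) = -19.82
(12) = -8.96
(13) = 0.20
(14) = -0.46
(15) = -0.56
(16) = 1.80
(17) = -20.00
(18) = 9.00
(19) = -56.00
(20) = 15.00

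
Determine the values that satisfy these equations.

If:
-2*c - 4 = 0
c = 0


Then:
No Solution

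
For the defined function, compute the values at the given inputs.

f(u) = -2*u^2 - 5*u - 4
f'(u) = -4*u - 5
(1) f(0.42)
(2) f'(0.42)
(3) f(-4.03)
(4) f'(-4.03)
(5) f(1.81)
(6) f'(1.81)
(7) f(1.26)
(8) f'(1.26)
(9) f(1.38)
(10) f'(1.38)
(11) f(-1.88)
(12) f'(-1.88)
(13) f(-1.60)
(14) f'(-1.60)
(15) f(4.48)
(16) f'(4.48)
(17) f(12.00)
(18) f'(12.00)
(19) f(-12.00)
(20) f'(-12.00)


(1) = -6.45
(2) = -6.68
(3) = -16.33
(4) = 11.12
(5) = -19.60
(6) = -12.24
(7) = -13.48
(8) = -10.04
(9) = -14.71
(10) = -10.52
(11) = -1.67
(12) = 2.52
(13) = -1.12
(14) = 1.40
(15) = -66.54
(16) = -22.92
(17) = -352.00
(18) = -53.00
(19) = -232.00
(20) = 43.00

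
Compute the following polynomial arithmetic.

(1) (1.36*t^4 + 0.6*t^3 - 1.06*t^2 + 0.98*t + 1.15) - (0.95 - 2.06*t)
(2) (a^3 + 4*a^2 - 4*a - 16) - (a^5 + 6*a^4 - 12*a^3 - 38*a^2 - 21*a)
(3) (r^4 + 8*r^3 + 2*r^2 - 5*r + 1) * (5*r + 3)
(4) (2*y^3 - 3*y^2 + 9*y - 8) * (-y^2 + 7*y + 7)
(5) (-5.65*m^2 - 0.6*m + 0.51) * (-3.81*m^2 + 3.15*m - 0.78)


(1) = 1.36*t^4 + 0.6*t^3 - 1.06*t^2 + 3.04*t + 0.2
(2) = -a^5 - 6*a^4 + 13*a^3 + 42*a^2 + 17*a - 16
(3) = 5*r^5 + 43*r^4 + 34*r^3 - 19*r^2 - 10*r + 3
(4) = -2*y^5 + 17*y^4 - 16*y^3 + 50*y^2 + 7*y - 56
(5) = 21.5265*m^4 - 15.5115*m^3 + 0.5739*m^2 + 2.0745*m - 0.3978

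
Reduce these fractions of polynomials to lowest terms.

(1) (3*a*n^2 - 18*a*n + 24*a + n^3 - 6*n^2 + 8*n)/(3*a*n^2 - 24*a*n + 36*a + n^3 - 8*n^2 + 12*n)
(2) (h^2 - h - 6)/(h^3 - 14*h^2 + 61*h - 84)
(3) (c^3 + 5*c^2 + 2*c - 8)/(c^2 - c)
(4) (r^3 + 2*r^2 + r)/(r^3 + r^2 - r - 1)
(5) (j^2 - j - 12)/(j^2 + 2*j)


(1) = (n - 4)/(n - 6)
(2) = (h + 2)/(h^2 - 11*h + 28)
(3) = (c^2 + 6*c + 8)/c
(4) = r/(r - 1)
(5) = (j^2 - j - 12)/(j^2 + 2*j)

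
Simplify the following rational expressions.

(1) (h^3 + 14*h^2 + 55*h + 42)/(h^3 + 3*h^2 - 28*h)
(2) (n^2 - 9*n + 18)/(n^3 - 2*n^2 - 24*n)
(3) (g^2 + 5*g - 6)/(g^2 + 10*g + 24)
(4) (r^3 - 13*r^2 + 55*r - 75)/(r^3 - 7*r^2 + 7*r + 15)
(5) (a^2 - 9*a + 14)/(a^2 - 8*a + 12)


(1) = (h^2 + 7*h + 6)/(h^2 - 4*h)
(2) = (n - 3)/(n^2 + 4*n)
(3) = (g - 1)/(g + 4)
(4) = (r - 5)/(r + 1)
(5) = (a - 7)/(a - 6)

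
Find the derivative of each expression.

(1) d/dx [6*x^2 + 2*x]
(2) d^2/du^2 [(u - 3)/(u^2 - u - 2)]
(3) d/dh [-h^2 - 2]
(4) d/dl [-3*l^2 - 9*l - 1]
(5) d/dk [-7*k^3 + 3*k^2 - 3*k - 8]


(1) = 12*x + 2
(2) = 2*((4 - 3*u)*(-u^2 + u + 2) - (u - 3)*(2*u - 1)^2)/(-u^2 + u + 2)^3
(3) = -2*h
(4) = -6*l - 9
(5) = -21*k^2 + 6*k - 3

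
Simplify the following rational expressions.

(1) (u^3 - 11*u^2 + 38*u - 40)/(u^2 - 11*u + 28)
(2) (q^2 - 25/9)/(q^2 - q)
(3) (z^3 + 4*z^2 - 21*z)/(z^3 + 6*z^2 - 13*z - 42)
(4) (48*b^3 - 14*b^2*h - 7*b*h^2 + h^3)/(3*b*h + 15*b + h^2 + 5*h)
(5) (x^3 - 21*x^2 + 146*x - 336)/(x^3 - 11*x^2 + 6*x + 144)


(1) = (u^2 - 7*u + 10)/(u - 7)
(2) = (9*q^2 - 25)/(9*q^2 - 9*q)
(3) = z/(z + 2)
(4) = (16*b^2 - 10*b*h + h^2)/(h + 5)
(5) = (x - 7)/(x + 3)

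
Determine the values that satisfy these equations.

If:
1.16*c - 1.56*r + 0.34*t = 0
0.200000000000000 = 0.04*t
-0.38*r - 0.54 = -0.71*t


Then:
c = 9.19
r = 7.92
t = 5.00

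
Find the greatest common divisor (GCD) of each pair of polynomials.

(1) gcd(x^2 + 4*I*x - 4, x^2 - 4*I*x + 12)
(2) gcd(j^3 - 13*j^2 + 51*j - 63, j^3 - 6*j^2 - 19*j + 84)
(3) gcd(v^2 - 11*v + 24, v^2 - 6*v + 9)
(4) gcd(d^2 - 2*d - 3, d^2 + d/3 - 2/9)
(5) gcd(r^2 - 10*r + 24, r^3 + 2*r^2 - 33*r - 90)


(1) = x + 2*I
(2) = j^2 - 10*j + 21
(3) = v - 3
(4) = 1
(5) = gcd((r - 6)*(r - 4), (r - 6)*(r + 3)*(r + 5)) = r - 6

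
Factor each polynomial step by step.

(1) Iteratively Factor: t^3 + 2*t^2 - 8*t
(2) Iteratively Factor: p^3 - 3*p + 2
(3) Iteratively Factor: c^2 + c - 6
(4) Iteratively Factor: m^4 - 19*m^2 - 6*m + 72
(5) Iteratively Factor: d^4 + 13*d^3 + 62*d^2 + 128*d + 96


(1) = (t - 2)*(t^2 + 4*t) = t*(t - 2)*(t + 4)
(2) = (p - 1)*(p^2 + p - 2) = (p - 1)*(p + 2)*(p - 1)
(3) = (c + 3)*(c - 2)
(4) = (m - 4)*(m^3 + 4*m^2 - 3*m - 18) = (m - 4)*(m + 3)*(m^2 + m - 6) = (m - 4)*(m - 2)*(m + 3)*(m + 3)
(5) = (d + 4)*(d^3 + 9*d^2 + 26*d + 24) = (d + 2)*(d + 4)*(d^2 + 7*d + 12) = (d + 2)*(d + 4)^2*(d + 3)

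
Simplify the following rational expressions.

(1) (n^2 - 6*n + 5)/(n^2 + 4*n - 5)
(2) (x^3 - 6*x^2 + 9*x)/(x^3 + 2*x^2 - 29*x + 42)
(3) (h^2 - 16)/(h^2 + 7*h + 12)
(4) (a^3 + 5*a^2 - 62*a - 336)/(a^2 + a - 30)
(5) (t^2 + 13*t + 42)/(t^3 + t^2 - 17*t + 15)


(1) = (n - 5)/(n + 5)
(2) = (x^2 - 3*x)/(x^2 + 5*x - 14)
(3) = (h - 4)/(h + 3)
(4) = (a^2 - a - 56)/(a - 5)
(5) = (t^2 + 13*t + 42)/(t^3 + t^2 - 17*t + 15)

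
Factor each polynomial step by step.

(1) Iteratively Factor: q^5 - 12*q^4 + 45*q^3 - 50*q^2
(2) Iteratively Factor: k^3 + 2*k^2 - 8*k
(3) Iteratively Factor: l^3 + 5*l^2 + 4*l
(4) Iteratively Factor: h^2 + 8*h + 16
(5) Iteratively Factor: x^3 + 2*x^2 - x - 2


(1) = (q - 5)*(q^4 - 7*q^3 + 10*q^2) = (q - 5)^2*(q^3 - 2*q^2) = q*(q - 5)^2*(q^2 - 2*q) = q^2*(q - 5)^2*(q - 2)
(2) = (k + 4)*(k^2 - 2*k) = k*(k + 4)*(k - 2)
(3) = (l + 1)*(l^2 + 4*l) = l*(l + 1)*(l + 4)
(4) = (h + 4)*(h + 4)
(5) = (x + 2)*(x^2 - 1) = (x + 1)*(x + 2)*(x - 1)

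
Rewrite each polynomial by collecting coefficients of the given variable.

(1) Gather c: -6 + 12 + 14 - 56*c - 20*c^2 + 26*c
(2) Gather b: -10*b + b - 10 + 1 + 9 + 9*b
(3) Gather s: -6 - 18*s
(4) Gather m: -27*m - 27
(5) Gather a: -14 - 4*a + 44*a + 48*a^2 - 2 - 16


(1) = -20*c^2 - 30*c + 20
(2) = 0
(3) = -18*s - 6
(4) = -27*m - 27
(5) = 48*a^2 + 40*a - 32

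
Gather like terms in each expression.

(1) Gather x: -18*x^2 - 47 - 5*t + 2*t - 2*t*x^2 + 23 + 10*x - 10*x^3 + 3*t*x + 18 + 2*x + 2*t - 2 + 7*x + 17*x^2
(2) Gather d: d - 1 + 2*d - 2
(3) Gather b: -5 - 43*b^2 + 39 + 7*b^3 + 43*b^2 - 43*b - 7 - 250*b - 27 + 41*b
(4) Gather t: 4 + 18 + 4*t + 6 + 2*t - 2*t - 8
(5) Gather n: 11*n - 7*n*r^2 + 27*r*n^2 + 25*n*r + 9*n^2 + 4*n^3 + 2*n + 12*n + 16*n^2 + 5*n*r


(1) = -t - 10*x^3 + x^2*(-2*t - 1) + x*(3*t + 19) - 8
(2) = 3*d - 3
(3) = 7*b^3 - 252*b
(4) = 4*t + 20
(5) = 4*n^3 + n^2*(27*r + 25) + n*(-7*r^2 + 30*r + 25)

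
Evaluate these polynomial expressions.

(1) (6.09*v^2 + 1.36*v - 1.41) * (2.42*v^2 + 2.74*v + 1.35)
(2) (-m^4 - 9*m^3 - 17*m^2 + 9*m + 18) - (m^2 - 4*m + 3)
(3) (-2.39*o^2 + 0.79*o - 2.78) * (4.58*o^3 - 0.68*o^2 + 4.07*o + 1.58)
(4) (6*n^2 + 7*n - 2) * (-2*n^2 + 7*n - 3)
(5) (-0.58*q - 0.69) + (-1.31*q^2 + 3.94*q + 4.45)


(1) = 14.7378*v^4 + 19.9778*v^3 + 8.5357*v^2 - 2.0274*v - 1.9035
(2) = -m^4 - 9*m^3 - 18*m^2 + 13*m + 15
(3) = -10.9462*o^5 + 5.2434*o^4 - 22.9969*o^3 + 1.3295*o^2 - 10.0664*o - 4.3924
(4) = -12*n^4 + 28*n^3 + 35*n^2 - 35*n + 6
(5) = -1.31*q^2 + 3.36*q + 3.76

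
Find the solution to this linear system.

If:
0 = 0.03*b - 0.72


Then:
b = 24.00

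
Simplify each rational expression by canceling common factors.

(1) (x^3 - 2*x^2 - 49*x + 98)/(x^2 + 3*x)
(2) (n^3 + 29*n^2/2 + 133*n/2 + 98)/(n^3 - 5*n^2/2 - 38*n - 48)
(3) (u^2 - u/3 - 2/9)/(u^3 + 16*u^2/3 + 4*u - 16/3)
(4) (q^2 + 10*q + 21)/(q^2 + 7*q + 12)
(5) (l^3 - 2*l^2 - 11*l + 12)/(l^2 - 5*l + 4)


(1) = (x^3 - 2*x^2 - 49*x + 98)/(x^2 + 3*x)
(2) = (2*n^2 + 21*n + 49)/(2*n^2 - 13*n - 24)
(3) = (3*u + 1)/(3*u^2 + 18*u + 24)
(4) = (q + 7)/(q + 4)
(5) = l + 3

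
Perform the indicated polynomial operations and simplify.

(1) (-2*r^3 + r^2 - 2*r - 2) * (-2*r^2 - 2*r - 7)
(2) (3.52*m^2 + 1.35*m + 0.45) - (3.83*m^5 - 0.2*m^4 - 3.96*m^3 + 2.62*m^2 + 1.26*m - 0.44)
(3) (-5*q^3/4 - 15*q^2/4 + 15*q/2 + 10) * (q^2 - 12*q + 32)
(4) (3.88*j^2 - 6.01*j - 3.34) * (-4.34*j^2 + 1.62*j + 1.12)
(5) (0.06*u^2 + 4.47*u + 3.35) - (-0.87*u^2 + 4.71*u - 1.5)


(1) = 4*r^5 + 2*r^4 + 16*r^3 + r^2 + 18*r + 14
(2) = -3.83*m^5 + 0.2*m^4 + 3.96*m^3 + 0.9*m^2 + 0.09*m + 0.89
(3) = -5*q^5/4 + 45*q^4/4 + 25*q^3/2 - 200*q^2 + 120*q + 320
(4) = -16.8392*j^4 + 32.369*j^3 + 9.105*j^2 - 12.142*j - 3.7408
(5) = 0.93*u^2 - 0.24*u + 4.85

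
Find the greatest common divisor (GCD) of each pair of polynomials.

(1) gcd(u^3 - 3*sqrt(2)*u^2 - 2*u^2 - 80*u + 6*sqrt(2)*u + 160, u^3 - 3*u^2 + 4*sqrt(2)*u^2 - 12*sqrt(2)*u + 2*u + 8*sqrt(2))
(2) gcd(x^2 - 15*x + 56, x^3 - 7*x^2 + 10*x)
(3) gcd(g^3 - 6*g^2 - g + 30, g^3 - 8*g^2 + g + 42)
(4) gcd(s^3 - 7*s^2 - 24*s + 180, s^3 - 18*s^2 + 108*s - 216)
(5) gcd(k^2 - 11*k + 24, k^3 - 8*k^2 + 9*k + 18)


(1) = gcd((u - 2)*(u - 8*sqrt(2))*(u + 5*sqrt(2)), (u - 2)*(u - 1)*(u + 4*sqrt(2))) = u - 2
(2) = gcd((x - 8)*(x - 7), x*(x - 5)*(x - 2)) = 1
(3) = gcd((g - 5)*(g - 3)*(g + 2), (g - 7)*(g - 3)*(g + 2)) = g^2 - g - 6
(4) = gcd((s - 6)^2*(s + 5), (s - 6)^3) = s^2 - 12*s + 36
(5) = k - 3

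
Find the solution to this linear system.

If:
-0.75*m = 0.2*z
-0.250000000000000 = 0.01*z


Then:
m = 6.67
z = -25.00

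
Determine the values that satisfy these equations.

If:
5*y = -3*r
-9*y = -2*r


Then:
r = 0
y = 0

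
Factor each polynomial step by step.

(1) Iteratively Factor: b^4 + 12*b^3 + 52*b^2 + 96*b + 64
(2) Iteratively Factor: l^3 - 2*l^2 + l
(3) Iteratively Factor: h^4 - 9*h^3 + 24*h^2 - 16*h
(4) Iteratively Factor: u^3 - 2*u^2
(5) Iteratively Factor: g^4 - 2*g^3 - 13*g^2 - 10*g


(1) = (b + 2)*(b^3 + 10*b^2 + 32*b + 32) = (b + 2)^2*(b^2 + 8*b + 16) = (b + 2)^2*(b + 4)*(b + 4)
(2) = (l)*(l^2 - 2*l + 1) = l*(l - 1)*(l - 1)
(3) = (h - 4)*(h^3 - 5*h^2 + 4*h) = (h - 4)^2*(h^2 - h) = h*(h - 4)^2*(h - 1)
(4) = (u)*(u^2 - 2*u) = u*(u - 2)*(u)
(5) = (g + 1)*(g^3 - 3*g^2 - 10*g) = (g - 5)*(g + 1)*(g^2 + 2*g) = (g - 5)*(g + 1)*(g + 2)*(g)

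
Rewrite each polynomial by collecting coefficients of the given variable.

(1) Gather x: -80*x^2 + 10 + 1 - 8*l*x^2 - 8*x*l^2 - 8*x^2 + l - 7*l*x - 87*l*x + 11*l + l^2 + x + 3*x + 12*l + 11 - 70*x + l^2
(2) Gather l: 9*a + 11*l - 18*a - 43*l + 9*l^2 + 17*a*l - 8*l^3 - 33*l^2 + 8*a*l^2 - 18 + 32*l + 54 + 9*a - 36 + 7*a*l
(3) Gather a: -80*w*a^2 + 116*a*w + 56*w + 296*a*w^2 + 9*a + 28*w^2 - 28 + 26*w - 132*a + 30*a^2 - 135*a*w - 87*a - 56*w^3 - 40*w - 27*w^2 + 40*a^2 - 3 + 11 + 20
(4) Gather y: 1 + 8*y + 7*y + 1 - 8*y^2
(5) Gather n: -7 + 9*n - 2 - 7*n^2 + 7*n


(1) = 2*l^2 + 24*l + x^2*(-8*l - 88) + x*(-8*l^2 - 94*l - 66) + 22
(2) = 24*a*l - 8*l^3 + l^2*(8*a - 24)
(3) = a^2*(70 - 80*w) + a*(296*w^2 - 19*w - 210) - 56*w^3 + w^2 + 42*w
(4) = -8*y^2 + 15*y + 2
(5) = -7*n^2 + 16*n - 9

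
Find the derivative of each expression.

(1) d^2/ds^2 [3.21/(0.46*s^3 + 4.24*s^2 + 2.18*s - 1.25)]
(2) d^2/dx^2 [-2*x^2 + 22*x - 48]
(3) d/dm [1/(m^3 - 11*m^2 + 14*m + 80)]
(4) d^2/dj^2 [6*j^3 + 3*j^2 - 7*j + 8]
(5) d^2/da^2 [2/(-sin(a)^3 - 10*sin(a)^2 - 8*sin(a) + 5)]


(1) = (-(8.8596*s + 27.2208)*(0.46*s^3 + 4.24*s^2 + 2.18*s - 1.25) + 3.21*(1.38*s^2 + 8.48*s + 2.18)*(2.76*s^2 + 16.96*s + 4.36))/(0.46*s^3 + 4.24*s^2 + 2.18*s - 1.25)^3
(2) = -4
(3) = (-3*m^2 + 22*m - 14)/(m^3 - 11*m^2 + 14*m + 80)^2
(4) = 36*j + 6
(5) = 2*(9*sin(a)^6 + 110*sin(a)^5 + 404*sin(a)^4 + 125*sin(a)^3 - 384*sin(a)^2 - 470*sin(a) - 228)/(sin(a)^3 + 10*sin(a)^2 + 8*sin(a) - 5)^3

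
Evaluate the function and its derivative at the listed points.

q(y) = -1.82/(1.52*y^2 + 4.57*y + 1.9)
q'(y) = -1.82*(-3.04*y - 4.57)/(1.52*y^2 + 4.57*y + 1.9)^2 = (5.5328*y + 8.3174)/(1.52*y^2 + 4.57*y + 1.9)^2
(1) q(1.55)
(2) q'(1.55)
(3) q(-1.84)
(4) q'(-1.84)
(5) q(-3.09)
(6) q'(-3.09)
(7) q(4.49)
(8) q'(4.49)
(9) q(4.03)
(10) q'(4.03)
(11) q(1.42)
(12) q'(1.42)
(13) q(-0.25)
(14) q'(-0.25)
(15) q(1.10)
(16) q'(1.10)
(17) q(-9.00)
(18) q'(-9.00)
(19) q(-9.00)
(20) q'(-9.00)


(1) = -0.14
(2) = 0.11
(3) = 1.34
(4) = -1.00
(5) = -0.79
(6) = -1.67
(7) = -0.03
(8) = 0.01
(9) = -0.04
(10) = 0.02
(11) = -0.16
(12) = 0.12
(13) = -2.13
(14) = 9.54
(15) = -0.21
(16) = 0.19
(17) = -0.02
(18) = -0.01
(19) = -0.02
(20) = -0.01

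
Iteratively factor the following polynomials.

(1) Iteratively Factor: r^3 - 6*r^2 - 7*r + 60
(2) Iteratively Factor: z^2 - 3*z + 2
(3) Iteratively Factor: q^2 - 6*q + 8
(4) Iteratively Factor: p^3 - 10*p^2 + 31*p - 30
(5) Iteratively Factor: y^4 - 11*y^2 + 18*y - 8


(1) = (r + 3)*(r^2 - 9*r + 20) = (r - 4)*(r + 3)*(r - 5)
(2) = (z - 2)*(z - 1)
(3) = (q - 2)*(q - 4)
(4) = (p - 5)*(p^2 - 5*p + 6) = (p - 5)*(p - 3)*(p - 2)
(5) = (y - 2)*(y^3 + 2*y^2 - 7*y + 4) = (y - 2)*(y - 1)*(y^2 + 3*y - 4) = (y - 2)*(y - 1)^2*(y + 4)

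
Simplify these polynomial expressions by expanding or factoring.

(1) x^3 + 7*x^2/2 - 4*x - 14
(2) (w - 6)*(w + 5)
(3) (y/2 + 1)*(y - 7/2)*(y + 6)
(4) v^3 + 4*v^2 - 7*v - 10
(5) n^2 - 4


(1) = (x - 2)*(x + 2)*(x + 7/2)
(2) = w^2 - w - 30
(3) = y^3/2 + 9*y^2/4 - 8*y - 21
(4) = (v - 2)*(v + 1)*(v + 5)
(5) = (n - 2)*(n + 2)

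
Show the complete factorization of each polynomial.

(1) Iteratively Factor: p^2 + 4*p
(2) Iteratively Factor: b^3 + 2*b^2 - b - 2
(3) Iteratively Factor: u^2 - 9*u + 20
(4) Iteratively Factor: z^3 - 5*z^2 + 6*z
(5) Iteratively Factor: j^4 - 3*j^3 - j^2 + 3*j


(1) = (p)*(p + 4)
(2) = (b + 2)*(b^2 - 1) = (b - 1)*(b + 2)*(b + 1)
(3) = (u - 5)*(u - 4)
(4) = (z - 2)*(z^2 - 3*z) = (z - 3)*(z - 2)*(z)
(5) = (j - 1)*(j^3 - 2*j^2 - 3*j) = (j - 1)*(j + 1)*(j^2 - 3*j) = j*(j - 1)*(j + 1)*(j - 3)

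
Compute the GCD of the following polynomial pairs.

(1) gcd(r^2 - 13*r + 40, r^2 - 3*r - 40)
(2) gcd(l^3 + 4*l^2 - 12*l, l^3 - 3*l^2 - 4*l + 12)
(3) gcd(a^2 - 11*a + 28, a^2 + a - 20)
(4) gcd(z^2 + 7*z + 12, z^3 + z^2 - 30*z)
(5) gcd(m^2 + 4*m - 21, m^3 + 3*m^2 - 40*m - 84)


(1) = r - 8
(2) = gcd(l*(l - 2)*(l + 6), (l - 3)*(l - 2)*(l + 2)) = l - 2
(3) = gcd((a - 7)*(a - 4), (a - 4)*(a + 5)) = a - 4
(4) = 1
(5) = gcd((m - 3)*(m + 7), (m - 6)*(m + 2)*(m + 7)) = m + 7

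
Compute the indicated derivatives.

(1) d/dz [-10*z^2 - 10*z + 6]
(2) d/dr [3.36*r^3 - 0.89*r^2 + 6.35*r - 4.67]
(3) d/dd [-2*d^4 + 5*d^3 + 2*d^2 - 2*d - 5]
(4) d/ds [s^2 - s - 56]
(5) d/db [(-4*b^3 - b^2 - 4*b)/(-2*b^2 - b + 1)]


(1) = -20*z - 10
(2) = 10.08*r^2 - 1.78*r + 6.35
(3) = -8*d^3 + 15*d^2 + 4*d - 2
(4) = 2*s - 1
(5) = (8*b^4 + 8*b^3 - 19*b^2 - 2*b - 4)/(4*b^4 + 4*b^3 - 3*b^2 - 2*b + 1)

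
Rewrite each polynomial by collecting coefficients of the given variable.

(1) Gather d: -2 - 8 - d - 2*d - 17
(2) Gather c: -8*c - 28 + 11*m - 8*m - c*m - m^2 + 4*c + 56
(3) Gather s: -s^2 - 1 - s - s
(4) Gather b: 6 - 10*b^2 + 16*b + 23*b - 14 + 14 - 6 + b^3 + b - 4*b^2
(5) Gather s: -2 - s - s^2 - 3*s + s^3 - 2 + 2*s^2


(1) = -3*d - 27
(2) = c*(-m - 4) - m^2 + 3*m + 28
(3) = -s^2 - 2*s - 1
(4) = b^3 - 14*b^2 + 40*b
(5) = s^3 + s^2 - 4*s - 4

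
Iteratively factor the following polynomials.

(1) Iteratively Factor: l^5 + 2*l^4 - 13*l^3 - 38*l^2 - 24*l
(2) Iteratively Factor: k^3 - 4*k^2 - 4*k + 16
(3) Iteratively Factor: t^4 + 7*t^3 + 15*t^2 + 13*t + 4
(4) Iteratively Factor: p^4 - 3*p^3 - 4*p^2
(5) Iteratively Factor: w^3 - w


(1) = (l)*(l^4 + 2*l^3 - 13*l^2 - 38*l - 24) = l*(l + 3)*(l^3 - l^2 - 10*l - 8) = l*(l + 1)*(l + 3)*(l^2 - 2*l - 8) = l*(l + 1)*(l + 2)*(l + 3)*(l - 4)
(2) = (k - 4)*(k^2 - 4) = (k - 4)*(k + 2)*(k - 2)
(3) = (t + 4)*(t^3 + 3*t^2 + 3*t + 1) = (t + 1)*(t + 4)*(t^2 + 2*t + 1) = (t + 1)^2*(t + 4)*(t + 1)
(4) = (p - 4)*(p^3 + p^2) = p*(p - 4)*(p^2 + p) = p^2*(p - 4)*(p + 1)
(5) = (w + 1)*(w^2 - w) = (w - 1)*(w + 1)*(w)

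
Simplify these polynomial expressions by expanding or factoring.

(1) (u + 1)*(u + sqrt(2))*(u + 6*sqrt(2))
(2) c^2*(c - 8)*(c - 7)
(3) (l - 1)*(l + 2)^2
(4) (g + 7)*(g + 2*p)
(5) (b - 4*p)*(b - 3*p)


(1) = u^3 + u^2 + 7*sqrt(2)*u^2 + 7*sqrt(2)*u + 12*u + 12
(2) = c^4 - 15*c^3 + 56*c^2
(3) = l^3 + 3*l^2 - 4
(4) = g^2 + 2*g*p + 7*g + 14*p
(5) = b^2 - 7*b*p + 12*p^2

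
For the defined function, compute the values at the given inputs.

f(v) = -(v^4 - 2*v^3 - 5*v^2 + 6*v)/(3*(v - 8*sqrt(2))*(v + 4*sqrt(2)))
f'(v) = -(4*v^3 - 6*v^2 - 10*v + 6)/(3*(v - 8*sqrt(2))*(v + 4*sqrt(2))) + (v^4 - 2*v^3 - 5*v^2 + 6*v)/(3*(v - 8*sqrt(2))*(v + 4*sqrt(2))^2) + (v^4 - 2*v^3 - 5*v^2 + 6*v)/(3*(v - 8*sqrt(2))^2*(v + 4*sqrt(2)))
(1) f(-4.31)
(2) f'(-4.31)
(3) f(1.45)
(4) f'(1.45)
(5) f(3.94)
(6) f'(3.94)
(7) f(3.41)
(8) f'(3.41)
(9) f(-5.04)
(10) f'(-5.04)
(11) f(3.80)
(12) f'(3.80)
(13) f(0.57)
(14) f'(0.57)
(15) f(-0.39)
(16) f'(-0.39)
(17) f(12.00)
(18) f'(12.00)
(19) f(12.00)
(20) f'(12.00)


(1) = 6.12
(2) = -10.21
(3) = -0.02
(4) = -0.04
(5) = 0.30
(6) = 0.57
(7) = 0.08
(8) = 0.28
(9) = 24.59
(10) = -58.45
(11) = 0.23
(12) = 0.48
(13) = 0.01
(14) = -0.01
(15) = -0.02
(16) = 0.05
(17) = -457.51
(18) = 529.32
(19) = -457.51
(20) = 529.32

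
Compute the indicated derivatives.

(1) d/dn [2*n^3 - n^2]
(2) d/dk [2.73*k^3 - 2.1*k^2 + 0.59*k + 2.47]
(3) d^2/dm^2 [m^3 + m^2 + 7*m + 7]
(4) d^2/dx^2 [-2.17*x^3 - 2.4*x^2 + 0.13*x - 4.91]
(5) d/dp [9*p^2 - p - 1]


(1) = 2*n*(3*n - 1)
(2) = 8.19*k^2 - 4.2*k + 0.59
(3) = 6*m + 2
(4) = -13.02*x - 4.8
(5) = 18*p - 1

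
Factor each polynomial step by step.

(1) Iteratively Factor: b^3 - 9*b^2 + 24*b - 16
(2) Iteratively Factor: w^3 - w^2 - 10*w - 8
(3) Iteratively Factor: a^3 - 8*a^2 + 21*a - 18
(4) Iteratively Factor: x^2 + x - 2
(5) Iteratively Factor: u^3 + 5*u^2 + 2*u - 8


(1) = (b - 4)*(b^2 - 5*b + 4) = (b - 4)^2*(b - 1)
(2) = (w + 1)*(w^2 - 2*w - 8) = (w - 4)*(w + 1)*(w + 2)
(3) = (a - 2)*(a^2 - 6*a + 9) = (a - 3)*(a - 2)*(a - 3)
(4) = (x + 2)*(x - 1)
(5) = (u - 1)*(u^2 + 6*u + 8) = (u - 1)*(u + 2)*(u + 4)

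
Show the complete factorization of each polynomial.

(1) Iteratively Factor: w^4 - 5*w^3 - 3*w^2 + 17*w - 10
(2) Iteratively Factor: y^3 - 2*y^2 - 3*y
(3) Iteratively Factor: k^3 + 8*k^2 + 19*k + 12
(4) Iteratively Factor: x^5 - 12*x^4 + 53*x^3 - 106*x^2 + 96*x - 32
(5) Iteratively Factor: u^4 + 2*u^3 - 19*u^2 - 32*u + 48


(1) = (w + 2)*(w^3 - 7*w^2 + 11*w - 5) = (w - 1)*(w + 2)*(w^2 - 6*w + 5) = (w - 1)^2*(w + 2)*(w - 5)
(2) = (y + 1)*(y^2 - 3*y) = (y - 3)*(y + 1)*(y)
(3) = (k + 3)*(k^2 + 5*k + 4) = (k + 1)*(k + 3)*(k + 4)
(4) = (x - 2)*(x^4 - 10*x^3 + 33*x^2 - 40*x + 16) = (x - 4)*(x - 2)*(x^3 - 6*x^2 + 9*x - 4) = (x - 4)*(x - 2)*(x - 1)*(x^2 - 5*x + 4) = (x - 4)*(x - 2)*(x - 1)^2*(x - 4)
(5) = (u + 3)*(u^3 - u^2 - 16*u + 16) = (u - 4)*(u + 3)*(u^2 + 3*u - 4) = (u - 4)*(u + 3)*(u + 4)*(u - 1)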